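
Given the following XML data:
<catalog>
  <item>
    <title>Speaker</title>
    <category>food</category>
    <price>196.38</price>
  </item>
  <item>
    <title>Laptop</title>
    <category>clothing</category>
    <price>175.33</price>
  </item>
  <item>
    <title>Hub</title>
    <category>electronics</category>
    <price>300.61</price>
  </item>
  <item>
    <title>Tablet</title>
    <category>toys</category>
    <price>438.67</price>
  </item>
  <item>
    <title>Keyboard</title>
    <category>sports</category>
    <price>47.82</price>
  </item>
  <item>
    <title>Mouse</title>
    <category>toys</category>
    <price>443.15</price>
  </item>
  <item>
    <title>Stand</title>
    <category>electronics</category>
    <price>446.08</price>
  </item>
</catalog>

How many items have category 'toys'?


Scanning <item> elements for <category>toys</category>:
  Item 4: Tablet -> MATCH
  Item 6: Mouse -> MATCH
Count: 2

ANSWER: 2


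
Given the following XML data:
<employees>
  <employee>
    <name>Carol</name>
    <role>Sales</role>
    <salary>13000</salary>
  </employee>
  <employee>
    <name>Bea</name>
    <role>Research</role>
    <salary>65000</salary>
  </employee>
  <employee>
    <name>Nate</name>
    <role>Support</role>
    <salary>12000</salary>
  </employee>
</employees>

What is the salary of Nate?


Searching for <employee> with <name>Nate</name>
Found at position 3
<salary>12000</salary>

ANSWER: 12000


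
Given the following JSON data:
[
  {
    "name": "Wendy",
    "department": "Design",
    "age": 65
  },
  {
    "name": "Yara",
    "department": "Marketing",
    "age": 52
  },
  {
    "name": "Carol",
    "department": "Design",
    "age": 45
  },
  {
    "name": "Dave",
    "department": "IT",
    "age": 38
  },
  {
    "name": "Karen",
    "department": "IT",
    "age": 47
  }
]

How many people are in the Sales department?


Scanning records for department = Sales
  No matches found
Count: 0

ANSWER: 0


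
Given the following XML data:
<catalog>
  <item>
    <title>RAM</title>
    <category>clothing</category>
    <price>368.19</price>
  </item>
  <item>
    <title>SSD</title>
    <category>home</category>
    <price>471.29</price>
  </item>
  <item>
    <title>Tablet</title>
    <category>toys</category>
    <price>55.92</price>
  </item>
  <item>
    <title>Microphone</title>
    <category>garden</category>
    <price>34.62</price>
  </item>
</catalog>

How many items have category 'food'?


Scanning <item> elements for <category>food</category>:
Count: 0

ANSWER: 0


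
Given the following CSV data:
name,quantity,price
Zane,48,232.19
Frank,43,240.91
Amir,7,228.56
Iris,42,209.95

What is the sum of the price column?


Values in 'price' column:
  Row 1: 232.19
  Row 2: 240.91
  Row 3: 228.56
  Row 4: 209.95
Sum = 232.19 + 240.91 + 228.56 + 209.95 = 911.61

ANSWER: 911.61


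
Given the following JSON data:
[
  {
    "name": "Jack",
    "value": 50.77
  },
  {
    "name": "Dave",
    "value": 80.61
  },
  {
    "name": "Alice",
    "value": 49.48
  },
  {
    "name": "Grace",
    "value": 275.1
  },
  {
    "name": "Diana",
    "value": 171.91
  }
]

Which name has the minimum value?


Comparing values:
  Jack: 50.77
  Dave: 80.61
  Alice: 49.48
  Grace: 275.1
  Diana: 171.91
Minimum: Alice (49.48)

ANSWER: Alice


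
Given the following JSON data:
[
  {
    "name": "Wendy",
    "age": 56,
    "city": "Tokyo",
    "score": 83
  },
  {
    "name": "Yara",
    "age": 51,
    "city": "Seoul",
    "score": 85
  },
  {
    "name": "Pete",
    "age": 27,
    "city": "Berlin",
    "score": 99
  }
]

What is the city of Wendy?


Looking up record where name = Wendy
Record index: 0
Field 'city' = Tokyo

ANSWER: Tokyo


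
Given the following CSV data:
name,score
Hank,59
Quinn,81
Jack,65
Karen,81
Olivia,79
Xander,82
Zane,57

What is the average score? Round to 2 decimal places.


Scores: 59, 81, 65, 81, 79, 82, 57
Sum = 504
Count = 7
Average = 504 / 7 = 72.00

ANSWER: 72.00


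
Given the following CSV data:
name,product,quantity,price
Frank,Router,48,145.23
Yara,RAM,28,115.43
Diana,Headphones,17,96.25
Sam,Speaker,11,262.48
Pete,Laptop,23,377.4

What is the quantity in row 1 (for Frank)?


Row 1: Frank
Column 'quantity' = 48

ANSWER: 48


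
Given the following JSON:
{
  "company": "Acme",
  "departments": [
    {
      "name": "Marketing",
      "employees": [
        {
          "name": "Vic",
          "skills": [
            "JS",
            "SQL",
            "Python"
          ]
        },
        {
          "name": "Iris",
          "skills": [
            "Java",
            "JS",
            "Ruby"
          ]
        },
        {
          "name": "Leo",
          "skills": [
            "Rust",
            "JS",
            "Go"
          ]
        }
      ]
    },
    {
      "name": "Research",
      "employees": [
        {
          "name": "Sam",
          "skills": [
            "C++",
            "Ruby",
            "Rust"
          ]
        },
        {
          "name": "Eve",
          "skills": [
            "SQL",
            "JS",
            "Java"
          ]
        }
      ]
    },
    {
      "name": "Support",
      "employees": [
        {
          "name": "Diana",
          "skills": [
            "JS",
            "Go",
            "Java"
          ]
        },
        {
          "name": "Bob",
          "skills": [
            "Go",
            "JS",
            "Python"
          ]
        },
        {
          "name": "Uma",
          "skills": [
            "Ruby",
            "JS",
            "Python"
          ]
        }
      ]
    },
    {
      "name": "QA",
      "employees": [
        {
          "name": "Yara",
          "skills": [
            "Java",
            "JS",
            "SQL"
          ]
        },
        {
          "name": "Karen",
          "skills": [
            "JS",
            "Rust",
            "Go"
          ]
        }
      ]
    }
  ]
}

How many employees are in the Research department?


Path: departments[1].employees
Count: 2

ANSWER: 2


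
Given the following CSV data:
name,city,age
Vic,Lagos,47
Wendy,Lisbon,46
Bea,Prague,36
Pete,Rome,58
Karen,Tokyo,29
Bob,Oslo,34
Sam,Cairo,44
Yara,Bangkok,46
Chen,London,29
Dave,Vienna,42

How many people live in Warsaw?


Scanning city column for 'Warsaw':
Total matches: 0

ANSWER: 0


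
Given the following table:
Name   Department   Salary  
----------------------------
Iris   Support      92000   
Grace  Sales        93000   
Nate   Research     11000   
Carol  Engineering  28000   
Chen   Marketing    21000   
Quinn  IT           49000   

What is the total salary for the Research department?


Research department members:
  Nate: 11000
Total = 11000 = 11000

ANSWER: 11000


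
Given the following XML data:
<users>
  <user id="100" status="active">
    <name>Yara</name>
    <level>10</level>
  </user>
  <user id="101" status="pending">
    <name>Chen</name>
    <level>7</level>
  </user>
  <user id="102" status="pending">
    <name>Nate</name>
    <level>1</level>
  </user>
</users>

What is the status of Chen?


Finding user with name = Chen
user id="101" status="pending"

ANSWER: pending


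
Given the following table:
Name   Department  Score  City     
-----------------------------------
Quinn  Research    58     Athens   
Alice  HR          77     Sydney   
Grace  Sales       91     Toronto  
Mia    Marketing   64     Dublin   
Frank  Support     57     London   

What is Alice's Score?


Row 2: Alice
Score = 77

ANSWER: 77


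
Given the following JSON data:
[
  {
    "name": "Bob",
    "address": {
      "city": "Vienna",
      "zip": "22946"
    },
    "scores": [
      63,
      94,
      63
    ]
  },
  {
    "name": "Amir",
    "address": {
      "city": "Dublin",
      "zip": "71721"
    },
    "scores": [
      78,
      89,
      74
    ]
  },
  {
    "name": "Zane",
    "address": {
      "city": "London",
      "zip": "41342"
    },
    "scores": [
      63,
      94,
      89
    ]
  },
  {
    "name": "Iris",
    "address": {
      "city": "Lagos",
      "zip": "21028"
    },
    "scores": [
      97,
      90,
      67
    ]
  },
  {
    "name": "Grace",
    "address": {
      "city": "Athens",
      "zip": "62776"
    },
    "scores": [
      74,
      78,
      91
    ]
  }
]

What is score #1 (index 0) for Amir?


Path: records[1].scores[0]
Value: 78

ANSWER: 78


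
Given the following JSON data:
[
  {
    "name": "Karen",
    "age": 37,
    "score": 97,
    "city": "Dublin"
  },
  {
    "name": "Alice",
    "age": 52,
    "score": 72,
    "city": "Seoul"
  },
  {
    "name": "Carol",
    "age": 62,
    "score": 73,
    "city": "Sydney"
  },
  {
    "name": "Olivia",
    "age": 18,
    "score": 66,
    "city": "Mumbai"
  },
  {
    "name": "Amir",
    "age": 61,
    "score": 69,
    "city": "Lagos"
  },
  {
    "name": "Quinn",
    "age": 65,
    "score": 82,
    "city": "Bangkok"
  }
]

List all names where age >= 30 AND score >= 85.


Checking both conditions:
  Karen (age=37, score=97) -> YES
  Alice (age=52, score=72) -> no
  Carol (age=62, score=73) -> no
  Olivia (age=18, score=66) -> no
  Amir (age=61, score=69) -> no
  Quinn (age=65, score=82) -> no


ANSWER: Karen


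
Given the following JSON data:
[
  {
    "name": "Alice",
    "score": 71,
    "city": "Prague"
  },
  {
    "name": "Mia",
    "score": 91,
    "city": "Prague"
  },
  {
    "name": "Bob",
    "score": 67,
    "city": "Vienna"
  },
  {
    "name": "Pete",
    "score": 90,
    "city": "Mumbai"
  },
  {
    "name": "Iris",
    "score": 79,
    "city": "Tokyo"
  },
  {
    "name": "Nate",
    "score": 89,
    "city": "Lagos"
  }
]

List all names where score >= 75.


Filtering records where score >= 75:
  Alice (score=71) -> no
  Mia (score=91) -> YES
  Bob (score=67) -> no
  Pete (score=90) -> YES
  Iris (score=79) -> YES
  Nate (score=89) -> YES


ANSWER: Mia, Pete, Iris, Nate


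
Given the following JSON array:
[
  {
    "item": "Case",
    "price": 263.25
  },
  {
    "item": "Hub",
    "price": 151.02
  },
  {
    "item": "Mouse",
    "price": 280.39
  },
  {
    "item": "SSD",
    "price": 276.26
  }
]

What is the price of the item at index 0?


Array index 0 -> Case
price = 263.25

ANSWER: 263.25


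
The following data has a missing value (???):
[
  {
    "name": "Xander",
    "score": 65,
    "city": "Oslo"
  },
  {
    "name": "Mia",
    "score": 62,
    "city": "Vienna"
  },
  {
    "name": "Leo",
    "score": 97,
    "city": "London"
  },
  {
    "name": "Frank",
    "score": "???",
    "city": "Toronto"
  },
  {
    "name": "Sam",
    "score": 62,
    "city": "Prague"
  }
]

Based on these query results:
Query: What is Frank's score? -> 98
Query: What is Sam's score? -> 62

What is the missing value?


The missing value is Frank's score
From query: Frank's score = 98

ANSWER: 98


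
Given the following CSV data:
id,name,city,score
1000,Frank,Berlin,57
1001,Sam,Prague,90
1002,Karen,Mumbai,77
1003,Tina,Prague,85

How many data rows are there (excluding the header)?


Counting rows (excluding header):
Header: id,name,city,score
Data rows: 4

ANSWER: 4


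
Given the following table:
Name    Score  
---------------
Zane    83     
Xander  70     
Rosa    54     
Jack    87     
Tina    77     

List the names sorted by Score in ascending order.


Sorting by Score (ascending):
  Rosa: 54
  Xander: 70
  Tina: 77
  Zane: 83
  Jack: 87


ANSWER: Rosa, Xander, Tina, Zane, Jack


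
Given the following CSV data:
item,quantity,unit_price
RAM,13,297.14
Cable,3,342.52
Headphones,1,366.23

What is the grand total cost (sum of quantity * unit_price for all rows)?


Computing row totals:
  RAM: 13 * 297.14 = 3862.82
  Cable: 3 * 342.52 = 1027.56
  Headphones: 1 * 366.23 = 366.23
Grand total = 3862.82 + 1027.56 + 366.23 = 5256.61

ANSWER: 5256.61


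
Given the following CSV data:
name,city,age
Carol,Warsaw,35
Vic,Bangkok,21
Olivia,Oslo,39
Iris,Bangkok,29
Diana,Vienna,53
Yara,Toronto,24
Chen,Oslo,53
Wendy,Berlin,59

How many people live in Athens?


Scanning city column for 'Athens':
Total matches: 0

ANSWER: 0


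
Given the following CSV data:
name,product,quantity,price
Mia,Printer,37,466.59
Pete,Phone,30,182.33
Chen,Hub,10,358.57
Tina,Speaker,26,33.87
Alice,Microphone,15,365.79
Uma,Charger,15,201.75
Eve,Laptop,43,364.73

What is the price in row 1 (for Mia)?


Row 1: Mia
Column 'price' = 466.59

ANSWER: 466.59


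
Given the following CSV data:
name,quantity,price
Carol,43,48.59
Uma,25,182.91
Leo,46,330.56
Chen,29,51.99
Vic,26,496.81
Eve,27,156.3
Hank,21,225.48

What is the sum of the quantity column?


Values in 'quantity' column:
  Row 1: 43
  Row 2: 25
  Row 3: 46
  Row 4: 29
  Row 5: 26
  Row 6: 27
  Row 7: 21
Sum = 43 + 25 + 46 + 29 + 26 + 27 + 21 = 217

ANSWER: 217


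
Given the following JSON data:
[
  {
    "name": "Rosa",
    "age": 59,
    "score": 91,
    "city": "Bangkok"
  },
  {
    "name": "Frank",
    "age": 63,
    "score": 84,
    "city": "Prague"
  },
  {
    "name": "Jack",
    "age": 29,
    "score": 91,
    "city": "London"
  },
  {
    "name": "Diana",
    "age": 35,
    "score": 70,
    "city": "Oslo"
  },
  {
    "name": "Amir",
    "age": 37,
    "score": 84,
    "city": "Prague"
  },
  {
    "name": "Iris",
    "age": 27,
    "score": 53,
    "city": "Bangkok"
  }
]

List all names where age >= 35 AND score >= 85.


Checking both conditions:
  Rosa (age=59, score=91) -> YES
  Frank (age=63, score=84) -> no
  Jack (age=29, score=91) -> no
  Diana (age=35, score=70) -> no
  Amir (age=37, score=84) -> no
  Iris (age=27, score=53) -> no


ANSWER: Rosa


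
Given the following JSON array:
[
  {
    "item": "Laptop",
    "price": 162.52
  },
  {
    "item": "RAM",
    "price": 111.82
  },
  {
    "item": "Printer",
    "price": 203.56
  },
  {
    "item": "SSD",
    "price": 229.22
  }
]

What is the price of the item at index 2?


Array index 2 -> Printer
price = 203.56

ANSWER: 203.56


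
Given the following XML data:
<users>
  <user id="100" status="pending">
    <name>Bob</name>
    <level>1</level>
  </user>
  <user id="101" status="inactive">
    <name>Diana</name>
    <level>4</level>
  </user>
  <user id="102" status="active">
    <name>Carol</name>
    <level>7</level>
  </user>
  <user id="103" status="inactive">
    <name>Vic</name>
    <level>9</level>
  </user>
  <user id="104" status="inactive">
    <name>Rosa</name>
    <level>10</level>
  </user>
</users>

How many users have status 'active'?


Counting users with status='active':
  Carol (id=102) -> MATCH
Count: 1

ANSWER: 1


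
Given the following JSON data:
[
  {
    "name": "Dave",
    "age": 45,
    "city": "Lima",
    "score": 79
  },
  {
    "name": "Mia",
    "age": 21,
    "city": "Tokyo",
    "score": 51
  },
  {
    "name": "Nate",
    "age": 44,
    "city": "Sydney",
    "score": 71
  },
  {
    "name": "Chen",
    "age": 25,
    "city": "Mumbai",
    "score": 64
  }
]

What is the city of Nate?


Looking up record where name = Nate
Record index: 2
Field 'city' = Sydney

ANSWER: Sydney


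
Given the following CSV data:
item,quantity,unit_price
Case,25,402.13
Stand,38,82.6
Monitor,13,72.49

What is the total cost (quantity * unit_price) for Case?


Row: Case
quantity = 25
unit_price = 402.13
total = 25 * 402.13 = 10053.25

ANSWER: 10053.25


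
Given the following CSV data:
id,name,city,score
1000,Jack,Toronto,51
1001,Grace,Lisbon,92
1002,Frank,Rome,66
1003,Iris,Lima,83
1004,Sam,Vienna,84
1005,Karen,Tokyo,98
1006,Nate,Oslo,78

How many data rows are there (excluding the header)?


Counting rows (excluding header):
Header: id,name,city,score
Data rows: 7

ANSWER: 7


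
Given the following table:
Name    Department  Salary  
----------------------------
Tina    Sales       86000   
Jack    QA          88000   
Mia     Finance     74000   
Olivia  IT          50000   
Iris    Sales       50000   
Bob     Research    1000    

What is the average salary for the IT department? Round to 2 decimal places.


IT department members:
  Olivia: 50000
Sum = 50000
Count = 1
Average = 50000 / 1 = 50000.00

ANSWER: 50000.00


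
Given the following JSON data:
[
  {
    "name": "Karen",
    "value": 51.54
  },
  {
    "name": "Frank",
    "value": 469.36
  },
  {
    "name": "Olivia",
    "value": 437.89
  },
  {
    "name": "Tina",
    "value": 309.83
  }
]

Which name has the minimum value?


Comparing values:
  Karen: 51.54
  Frank: 469.36
  Olivia: 437.89
  Tina: 309.83
Minimum: Karen (51.54)

ANSWER: Karen


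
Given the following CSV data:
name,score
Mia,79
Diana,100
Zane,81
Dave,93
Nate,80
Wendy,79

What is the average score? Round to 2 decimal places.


Scores: 79, 100, 81, 93, 80, 79
Sum = 512
Count = 6
Average = 512 / 6 = 85.33

ANSWER: 85.33


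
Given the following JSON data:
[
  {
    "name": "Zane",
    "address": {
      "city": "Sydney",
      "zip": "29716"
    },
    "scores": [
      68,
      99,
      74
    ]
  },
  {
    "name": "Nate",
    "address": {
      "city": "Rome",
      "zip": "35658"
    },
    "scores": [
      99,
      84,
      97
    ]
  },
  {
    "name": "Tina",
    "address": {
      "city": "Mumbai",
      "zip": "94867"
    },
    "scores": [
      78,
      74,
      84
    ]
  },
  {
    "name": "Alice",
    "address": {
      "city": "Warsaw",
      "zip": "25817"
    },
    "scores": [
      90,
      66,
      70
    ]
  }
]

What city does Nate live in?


Path: records[1].address.city
Value: Rome

ANSWER: Rome


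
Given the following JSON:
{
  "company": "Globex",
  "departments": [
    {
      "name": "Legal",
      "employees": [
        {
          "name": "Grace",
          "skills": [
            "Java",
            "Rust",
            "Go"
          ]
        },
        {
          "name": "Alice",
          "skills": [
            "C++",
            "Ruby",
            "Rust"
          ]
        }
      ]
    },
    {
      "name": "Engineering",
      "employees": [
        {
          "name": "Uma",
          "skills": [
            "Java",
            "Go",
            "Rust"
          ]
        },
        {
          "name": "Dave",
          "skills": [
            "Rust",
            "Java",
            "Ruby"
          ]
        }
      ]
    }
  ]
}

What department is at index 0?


Path: departments[0].name
Value: Legal

ANSWER: Legal


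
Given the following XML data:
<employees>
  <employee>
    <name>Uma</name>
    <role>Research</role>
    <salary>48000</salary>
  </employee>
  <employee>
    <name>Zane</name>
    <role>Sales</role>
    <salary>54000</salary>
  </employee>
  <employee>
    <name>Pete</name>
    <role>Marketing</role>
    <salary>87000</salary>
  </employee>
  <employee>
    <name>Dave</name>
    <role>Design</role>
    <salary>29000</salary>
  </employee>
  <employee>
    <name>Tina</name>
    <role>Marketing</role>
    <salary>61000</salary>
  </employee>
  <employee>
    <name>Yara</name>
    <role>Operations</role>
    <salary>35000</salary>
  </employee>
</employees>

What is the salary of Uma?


Searching for <employee> with <name>Uma</name>
Found at position 1
<salary>48000</salary>

ANSWER: 48000


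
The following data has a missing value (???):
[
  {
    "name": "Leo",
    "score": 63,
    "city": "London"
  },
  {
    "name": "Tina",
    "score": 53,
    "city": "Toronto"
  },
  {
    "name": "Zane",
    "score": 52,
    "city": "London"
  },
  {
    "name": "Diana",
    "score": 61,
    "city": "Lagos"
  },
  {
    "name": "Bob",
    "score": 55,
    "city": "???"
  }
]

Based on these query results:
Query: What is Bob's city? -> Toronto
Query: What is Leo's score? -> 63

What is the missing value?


The missing value is Bob's city
From query: Bob's city = Toronto

ANSWER: Toronto


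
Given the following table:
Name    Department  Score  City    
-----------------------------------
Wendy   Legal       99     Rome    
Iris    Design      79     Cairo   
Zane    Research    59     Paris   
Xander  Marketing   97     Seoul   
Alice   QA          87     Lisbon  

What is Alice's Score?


Row 5: Alice
Score = 87

ANSWER: 87


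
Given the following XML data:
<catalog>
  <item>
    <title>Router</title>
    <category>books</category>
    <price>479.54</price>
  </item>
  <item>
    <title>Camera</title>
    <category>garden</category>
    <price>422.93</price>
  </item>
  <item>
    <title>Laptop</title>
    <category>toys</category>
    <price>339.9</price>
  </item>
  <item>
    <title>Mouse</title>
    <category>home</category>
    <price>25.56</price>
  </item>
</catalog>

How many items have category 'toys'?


Scanning <item> elements for <category>toys</category>:
  Item 3: Laptop -> MATCH
Count: 1

ANSWER: 1


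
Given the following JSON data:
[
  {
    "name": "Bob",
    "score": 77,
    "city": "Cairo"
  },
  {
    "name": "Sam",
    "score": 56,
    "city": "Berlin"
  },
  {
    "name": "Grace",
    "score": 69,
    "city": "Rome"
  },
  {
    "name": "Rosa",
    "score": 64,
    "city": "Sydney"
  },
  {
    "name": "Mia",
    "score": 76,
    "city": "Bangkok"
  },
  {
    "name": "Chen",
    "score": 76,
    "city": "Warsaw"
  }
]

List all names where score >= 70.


Filtering records where score >= 70:
  Bob (score=77) -> YES
  Sam (score=56) -> no
  Grace (score=69) -> no
  Rosa (score=64) -> no
  Mia (score=76) -> YES
  Chen (score=76) -> YES


ANSWER: Bob, Mia, Chen


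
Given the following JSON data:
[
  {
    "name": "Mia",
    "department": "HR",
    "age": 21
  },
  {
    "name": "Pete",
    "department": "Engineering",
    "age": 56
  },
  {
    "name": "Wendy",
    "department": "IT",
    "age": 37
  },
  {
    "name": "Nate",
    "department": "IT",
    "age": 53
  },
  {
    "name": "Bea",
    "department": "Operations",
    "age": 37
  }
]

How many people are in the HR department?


Scanning records for department = HR
  Record 0: Mia
Count: 1

ANSWER: 1


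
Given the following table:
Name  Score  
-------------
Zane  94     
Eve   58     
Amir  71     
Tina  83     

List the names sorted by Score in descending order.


Sorting by Score (descending):
  Zane: 94
  Tina: 83
  Amir: 71
  Eve: 58


ANSWER: Zane, Tina, Amir, Eve


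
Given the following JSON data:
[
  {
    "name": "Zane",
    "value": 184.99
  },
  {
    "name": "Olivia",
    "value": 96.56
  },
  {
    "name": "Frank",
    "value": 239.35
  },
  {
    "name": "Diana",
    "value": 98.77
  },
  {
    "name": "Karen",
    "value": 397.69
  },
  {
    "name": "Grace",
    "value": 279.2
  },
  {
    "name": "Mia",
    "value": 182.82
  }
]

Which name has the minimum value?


Comparing values:
  Zane: 184.99
  Olivia: 96.56
  Frank: 239.35
  Diana: 98.77
  Karen: 397.69
  Grace: 279.2
  Mia: 182.82
Minimum: Olivia (96.56)

ANSWER: Olivia


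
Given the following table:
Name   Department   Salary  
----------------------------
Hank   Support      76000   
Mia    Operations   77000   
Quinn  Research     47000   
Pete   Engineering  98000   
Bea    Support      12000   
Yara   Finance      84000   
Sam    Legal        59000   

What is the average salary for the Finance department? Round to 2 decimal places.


Finance department members:
  Yara: 84000
Sum = 84000
Count = 1
Average = 84000 / 1 = 84000.00

ANSWER: 84000.00


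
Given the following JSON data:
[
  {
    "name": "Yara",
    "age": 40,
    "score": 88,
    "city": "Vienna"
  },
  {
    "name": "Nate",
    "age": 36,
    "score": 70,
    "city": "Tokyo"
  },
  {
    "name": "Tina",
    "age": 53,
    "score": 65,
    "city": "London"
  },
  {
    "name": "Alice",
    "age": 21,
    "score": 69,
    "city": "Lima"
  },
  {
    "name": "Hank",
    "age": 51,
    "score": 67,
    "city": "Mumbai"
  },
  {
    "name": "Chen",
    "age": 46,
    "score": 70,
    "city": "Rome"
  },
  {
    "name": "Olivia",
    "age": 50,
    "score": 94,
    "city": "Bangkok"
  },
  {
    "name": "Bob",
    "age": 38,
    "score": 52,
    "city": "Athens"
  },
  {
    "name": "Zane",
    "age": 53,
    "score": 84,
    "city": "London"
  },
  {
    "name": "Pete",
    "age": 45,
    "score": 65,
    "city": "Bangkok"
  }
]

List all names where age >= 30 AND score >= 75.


Checking both conditions:
  Yara (age=40, score=88) -> YES
  Nate (age=36, score=70) -> no
  Tina (age=53, score=65) -> no
  Alice (age=21, score=69) -> no
  Hank (age=51, score=67) -> no
  Chen (age=46, score=70) -> no
  Olivia (age=50, score=94) -> YES
  Bob (age=38, score=52) -> no
  Zane (age=53, score=84) -> YES
  Pete (age=45, score=65) -> no


ANSWER: Yara, Olivia, Zane


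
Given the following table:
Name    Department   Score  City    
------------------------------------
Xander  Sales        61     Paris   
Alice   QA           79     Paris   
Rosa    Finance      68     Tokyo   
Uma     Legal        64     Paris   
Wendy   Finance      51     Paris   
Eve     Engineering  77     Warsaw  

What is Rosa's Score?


Row 3: Rosa
Score = 68

ANSWER: 68


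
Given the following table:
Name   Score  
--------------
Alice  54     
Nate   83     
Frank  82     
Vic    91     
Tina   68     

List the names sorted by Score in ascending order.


Sorting by Score (ascending):
  Alice: 54
  Tina: 68
  Frank: 82
  Nate: 83
  Vic: 91


ANSWER: Alice, Tina, Frank, Nate, Vic


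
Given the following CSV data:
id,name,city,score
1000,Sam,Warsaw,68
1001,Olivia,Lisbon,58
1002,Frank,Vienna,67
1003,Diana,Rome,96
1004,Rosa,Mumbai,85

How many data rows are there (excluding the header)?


Counting rows (excluding header):
Header: id,name,city,score
Data rows: 5

ANSWER: 5


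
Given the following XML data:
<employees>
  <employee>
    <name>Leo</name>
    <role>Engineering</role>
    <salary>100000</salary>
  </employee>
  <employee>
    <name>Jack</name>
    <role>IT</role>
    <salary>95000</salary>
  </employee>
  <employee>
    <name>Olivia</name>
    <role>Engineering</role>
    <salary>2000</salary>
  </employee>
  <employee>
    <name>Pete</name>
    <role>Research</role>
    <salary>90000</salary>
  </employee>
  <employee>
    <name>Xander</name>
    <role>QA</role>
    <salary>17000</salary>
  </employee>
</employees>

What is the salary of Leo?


Searching for <employee> with <name>Leo</name>
Found at position 1
<salary>100000</salary>

ANSWER: 100000


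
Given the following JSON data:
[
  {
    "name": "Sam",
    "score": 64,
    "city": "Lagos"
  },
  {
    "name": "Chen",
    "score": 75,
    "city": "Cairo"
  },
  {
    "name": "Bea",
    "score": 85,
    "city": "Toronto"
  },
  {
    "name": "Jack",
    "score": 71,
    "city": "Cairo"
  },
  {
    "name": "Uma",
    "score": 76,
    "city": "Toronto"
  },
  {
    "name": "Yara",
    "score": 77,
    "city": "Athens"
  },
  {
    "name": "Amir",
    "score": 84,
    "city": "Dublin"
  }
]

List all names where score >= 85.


Filtering records where score >= 85:
  Sam (score=64) -> no
  Chen (score=75) -> no
  Bea (score=85) -> YES
  Jack (score=71) -> no
  Uma (score=76) -> no
  Yara (score=77) -> no
  Amir (score=84) -> no


ANSWER: Bea


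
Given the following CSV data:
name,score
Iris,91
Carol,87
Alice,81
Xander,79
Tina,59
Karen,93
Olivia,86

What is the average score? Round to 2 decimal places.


Scores: 91, 87, 81, 79, 59, 93, 86
Sum = 576
Count = 7
Average = 576 / 7 = 82.29

ANSWER: 82.29


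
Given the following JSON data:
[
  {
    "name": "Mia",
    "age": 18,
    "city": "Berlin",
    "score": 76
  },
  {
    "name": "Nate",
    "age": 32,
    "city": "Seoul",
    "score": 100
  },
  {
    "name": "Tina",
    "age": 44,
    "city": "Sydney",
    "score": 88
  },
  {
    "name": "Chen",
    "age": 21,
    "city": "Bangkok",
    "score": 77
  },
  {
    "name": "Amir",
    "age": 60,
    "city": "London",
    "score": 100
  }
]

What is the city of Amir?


Looking up record where name = Amir
Record index: 4
Field 'city' = London

ANSWER: London


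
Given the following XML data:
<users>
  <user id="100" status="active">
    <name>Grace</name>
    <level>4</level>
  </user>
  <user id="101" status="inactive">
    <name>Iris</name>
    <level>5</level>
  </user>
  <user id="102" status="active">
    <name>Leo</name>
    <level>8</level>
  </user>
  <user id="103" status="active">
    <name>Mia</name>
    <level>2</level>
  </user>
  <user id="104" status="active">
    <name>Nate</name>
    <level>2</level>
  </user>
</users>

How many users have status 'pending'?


Counting users with status='pending':
Count: 0

ANSWER: 0


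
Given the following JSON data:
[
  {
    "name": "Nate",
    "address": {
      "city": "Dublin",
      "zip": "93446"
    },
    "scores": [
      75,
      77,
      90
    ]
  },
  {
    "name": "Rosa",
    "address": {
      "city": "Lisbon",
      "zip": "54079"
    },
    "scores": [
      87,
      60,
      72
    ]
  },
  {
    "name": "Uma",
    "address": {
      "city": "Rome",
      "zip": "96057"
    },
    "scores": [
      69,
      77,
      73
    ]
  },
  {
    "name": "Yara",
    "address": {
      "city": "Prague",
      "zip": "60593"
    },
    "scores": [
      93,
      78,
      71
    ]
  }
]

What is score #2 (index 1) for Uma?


Path: records[2].scores[1]
Value: 77

ANSWER: 77


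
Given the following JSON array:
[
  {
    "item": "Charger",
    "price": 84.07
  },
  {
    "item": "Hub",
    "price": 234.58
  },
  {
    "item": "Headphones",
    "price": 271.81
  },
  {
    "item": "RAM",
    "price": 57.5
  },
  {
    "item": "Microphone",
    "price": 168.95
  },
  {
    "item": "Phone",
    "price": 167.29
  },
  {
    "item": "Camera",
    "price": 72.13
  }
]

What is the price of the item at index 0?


Array index 0 -> Charger
price = 84.07

ANSWER: 84.07


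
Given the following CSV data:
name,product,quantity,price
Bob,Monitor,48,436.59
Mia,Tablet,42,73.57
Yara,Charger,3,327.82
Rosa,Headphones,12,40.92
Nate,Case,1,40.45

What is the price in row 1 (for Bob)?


Row 1: Bob
Column 'price' = 436.59

ANSWER: 436.59


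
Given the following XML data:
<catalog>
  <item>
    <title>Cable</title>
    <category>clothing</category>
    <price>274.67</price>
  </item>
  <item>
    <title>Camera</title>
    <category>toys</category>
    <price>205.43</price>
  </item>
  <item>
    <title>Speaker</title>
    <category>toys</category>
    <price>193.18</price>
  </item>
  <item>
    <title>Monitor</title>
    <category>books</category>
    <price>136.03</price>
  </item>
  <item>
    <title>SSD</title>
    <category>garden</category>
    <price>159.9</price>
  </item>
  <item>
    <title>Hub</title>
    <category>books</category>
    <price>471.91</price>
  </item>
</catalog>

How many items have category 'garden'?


Scanning <item> elements for <category>garden</category>:
  Item 5: SSD -> MATCH
Count: 1

ANSWER: 1


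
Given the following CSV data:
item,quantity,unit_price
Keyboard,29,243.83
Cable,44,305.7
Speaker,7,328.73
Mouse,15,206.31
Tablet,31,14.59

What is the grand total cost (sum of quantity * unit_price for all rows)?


Computing row totals:
  Keyboard: 29 * 243.83 = 7071.07
  Cable: 44 * 305.7 = 13450.8
  Speaker: 7 * 328.73 = 2301.11
  Mouse: 15 * 206.31 = 3094.65
  Tablet: 31 * 14.59 = 452.29
Grand total = 7071.07 + 13450.8 + 2301.11 + 3094.65 + 452.29 = 26369.92

ANSWER: 26369.92


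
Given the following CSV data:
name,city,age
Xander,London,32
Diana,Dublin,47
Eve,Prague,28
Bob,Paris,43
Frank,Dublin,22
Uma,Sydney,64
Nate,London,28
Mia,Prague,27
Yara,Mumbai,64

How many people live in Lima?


Scanning city column for 'Lima':
Total matches: 0

ANSWER: 0


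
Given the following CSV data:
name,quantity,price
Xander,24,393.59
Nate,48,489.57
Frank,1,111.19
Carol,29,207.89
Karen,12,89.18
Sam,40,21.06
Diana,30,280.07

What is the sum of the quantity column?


Values in 'quantity' column:
  Row 1: 24
  Row 2: 48
  Row 3: 1
  Row 4: 29
  Row 5: 12
  Row 6: 40
  Row 7: 30
Sum = 24 + 48 + 1 + 29 + 12 + 40 + 30 = 184

ANSWER: 184


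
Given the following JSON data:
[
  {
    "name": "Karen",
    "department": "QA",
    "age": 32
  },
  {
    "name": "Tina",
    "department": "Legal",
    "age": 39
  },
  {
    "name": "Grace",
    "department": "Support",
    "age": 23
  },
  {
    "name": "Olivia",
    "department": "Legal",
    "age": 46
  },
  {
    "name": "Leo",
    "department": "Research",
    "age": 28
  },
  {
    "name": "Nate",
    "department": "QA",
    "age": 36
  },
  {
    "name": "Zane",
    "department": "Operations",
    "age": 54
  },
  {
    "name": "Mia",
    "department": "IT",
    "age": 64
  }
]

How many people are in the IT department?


Scanning records for department = IT
  Record 7: Mia
Count: 1

ANSWER: 1


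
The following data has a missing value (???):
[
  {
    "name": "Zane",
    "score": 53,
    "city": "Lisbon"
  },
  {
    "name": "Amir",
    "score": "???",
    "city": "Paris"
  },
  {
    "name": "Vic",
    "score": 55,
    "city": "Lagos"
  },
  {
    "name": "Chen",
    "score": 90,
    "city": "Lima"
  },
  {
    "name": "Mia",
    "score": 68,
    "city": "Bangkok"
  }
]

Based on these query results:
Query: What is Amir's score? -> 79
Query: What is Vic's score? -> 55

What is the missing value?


The missing value is Amir's score
From query: Amir's score = 79

ANSWER: 79


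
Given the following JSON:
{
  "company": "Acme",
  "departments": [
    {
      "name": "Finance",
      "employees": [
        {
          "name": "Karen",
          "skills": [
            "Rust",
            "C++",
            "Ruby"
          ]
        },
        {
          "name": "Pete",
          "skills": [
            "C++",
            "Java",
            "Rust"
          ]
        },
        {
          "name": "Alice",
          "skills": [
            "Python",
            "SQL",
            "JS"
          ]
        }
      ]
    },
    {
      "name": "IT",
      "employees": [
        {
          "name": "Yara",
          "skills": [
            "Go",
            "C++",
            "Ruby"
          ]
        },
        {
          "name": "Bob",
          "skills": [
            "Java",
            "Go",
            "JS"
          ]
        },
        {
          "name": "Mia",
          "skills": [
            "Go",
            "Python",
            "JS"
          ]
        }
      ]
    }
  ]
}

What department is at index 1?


Path: departments[1].name
Value: IT

ANSWER: IT


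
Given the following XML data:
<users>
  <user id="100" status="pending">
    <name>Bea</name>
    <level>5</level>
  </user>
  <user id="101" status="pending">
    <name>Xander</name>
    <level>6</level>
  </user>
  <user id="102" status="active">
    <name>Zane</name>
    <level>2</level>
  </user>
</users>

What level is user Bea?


Finding user: Bea
<level>5</level>

ANSWER: 5


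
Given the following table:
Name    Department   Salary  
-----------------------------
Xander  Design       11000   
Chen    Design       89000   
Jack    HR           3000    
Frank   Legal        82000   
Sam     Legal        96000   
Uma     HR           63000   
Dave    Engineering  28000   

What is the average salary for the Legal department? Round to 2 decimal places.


Legal department members:
  Frank: 82000
  Sam: 96000
Sum = 178000
Count = 2
Average = 178000 / 2 = 89000.00

ANSWER: 89000.00


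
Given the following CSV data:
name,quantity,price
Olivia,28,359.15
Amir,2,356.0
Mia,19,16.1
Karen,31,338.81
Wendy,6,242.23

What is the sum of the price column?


Values in 'price' column:
  Row 1: 359.15
  Row 2: 356.0
  Row 3: 16.1
  Row 4: 338.81
  Row 5: 242.23
Sum = 359.15 + 356.0 + 16.1 + 338.81 + 242.23 = 1312.29

ANSWER: 1312.29


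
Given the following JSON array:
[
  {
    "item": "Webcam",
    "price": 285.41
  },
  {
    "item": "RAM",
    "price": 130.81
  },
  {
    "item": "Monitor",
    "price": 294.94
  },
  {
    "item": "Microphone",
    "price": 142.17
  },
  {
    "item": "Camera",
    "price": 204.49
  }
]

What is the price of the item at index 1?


Array index 1 -> RAM
price = 130.81

ANSWER: 130.81


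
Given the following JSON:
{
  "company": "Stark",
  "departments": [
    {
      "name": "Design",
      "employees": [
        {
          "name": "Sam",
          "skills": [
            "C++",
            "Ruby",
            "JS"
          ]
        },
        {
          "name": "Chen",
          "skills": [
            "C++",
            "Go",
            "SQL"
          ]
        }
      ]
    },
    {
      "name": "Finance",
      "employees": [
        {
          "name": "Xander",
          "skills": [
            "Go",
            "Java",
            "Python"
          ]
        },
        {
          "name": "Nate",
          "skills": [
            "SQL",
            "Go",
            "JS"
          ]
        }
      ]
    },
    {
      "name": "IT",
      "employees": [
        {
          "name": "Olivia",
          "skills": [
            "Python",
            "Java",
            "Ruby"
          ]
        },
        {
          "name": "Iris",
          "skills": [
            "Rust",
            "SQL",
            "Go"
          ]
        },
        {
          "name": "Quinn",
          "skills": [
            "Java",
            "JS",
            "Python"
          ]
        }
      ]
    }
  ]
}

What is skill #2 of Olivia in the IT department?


Path: departments[2].employees[0].skills[1]
Value: Java

ANSWER: Java


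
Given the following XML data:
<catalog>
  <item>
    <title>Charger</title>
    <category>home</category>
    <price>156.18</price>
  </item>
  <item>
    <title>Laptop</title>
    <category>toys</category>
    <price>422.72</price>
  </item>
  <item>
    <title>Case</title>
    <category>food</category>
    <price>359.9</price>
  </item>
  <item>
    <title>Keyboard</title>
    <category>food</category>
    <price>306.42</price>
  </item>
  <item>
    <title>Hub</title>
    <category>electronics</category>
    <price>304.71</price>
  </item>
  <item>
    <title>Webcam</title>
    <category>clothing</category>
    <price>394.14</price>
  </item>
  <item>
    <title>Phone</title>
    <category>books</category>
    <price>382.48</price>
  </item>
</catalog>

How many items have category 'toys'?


Scanning <item> elements for <category>toys</category>:
  Item 2: Laptop -> MATCH
Count: 1

ANSWER: 1


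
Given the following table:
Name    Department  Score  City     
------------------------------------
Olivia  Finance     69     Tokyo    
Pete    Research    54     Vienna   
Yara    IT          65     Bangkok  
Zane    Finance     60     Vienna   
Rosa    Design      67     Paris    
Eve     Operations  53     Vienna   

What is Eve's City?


Row 6: Eve
City = Vienna

ANSWER: Vienna


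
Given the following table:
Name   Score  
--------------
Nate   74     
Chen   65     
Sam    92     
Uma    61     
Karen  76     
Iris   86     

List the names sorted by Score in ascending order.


Sorting by Score (ascending):
  Uma: 61
  Chen: 65
  Nate: 74
  Karen: 76
  Iris: 86
  Sam: 92


ANSWER: Uma, Chen, Nate, Karen, Iris, Sam


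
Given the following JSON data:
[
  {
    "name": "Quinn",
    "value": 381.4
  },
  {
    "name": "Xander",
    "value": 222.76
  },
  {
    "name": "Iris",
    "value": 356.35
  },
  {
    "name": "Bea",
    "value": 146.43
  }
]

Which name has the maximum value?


Comparing values:
  Quinn: 381.4
  Xander: 222.76
  Iris: 356.35
  Bea: 146.43
Maximum: Quinn (381.4)

ANSWER: Quinn


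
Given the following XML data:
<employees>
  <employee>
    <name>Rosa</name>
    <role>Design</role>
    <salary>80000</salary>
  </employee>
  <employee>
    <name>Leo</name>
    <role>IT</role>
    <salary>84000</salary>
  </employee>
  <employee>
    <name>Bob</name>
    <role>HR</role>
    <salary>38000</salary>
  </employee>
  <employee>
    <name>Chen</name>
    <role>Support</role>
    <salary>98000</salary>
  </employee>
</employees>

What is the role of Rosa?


Searching for <employee> with <name>Rosa</name>
Found at position 1
<role>Design</role>

ANSWER: Design


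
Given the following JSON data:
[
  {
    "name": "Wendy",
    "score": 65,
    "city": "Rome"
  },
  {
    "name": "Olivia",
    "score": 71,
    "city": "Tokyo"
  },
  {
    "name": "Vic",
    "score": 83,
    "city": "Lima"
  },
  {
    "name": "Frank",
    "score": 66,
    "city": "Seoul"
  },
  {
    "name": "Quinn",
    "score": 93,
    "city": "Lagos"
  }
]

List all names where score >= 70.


Filtering records where score >= 70:
  Wendy (score=65) -> no
  Olivia (score=71) -> YES
  Vic (score=83) -> YES
  Frank (score=66) -> no
  Quinn (score=93) -> YES


ANSWER: Olivia, Vic, Quinn
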